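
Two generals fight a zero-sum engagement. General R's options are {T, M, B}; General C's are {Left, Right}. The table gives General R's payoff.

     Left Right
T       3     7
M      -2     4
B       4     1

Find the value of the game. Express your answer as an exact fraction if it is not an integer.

Row minima: T → 3, M → -2, B → 1; maximin = 3.
Column maxima: Left → 4, Right → 7; minimax = 4.
3 ≠ 4, so there is no saddle point; optimal play is mixed.
M is strictly dominated by T, so General R never plays it.
On the remaining 2×2 (T, B vs Left, Right):
Let General R play T with probability p. Expected payoff against Left: 3p + 4(1−p) = −p + 4; against Right: 7p + 1(1−p) = 6p + 1.
Setting these equal: −p + 4 = 6p + 1 ⇒ −7p = -3 ⇒ p = 3/7, and the value is (-1)·(3/7) + 4 = 25/7.
For General C: with q = P(Left), equating T's and B's payoffs gives −4q + 7 = 3q + 1 ⇒ q = 6/7.

25/7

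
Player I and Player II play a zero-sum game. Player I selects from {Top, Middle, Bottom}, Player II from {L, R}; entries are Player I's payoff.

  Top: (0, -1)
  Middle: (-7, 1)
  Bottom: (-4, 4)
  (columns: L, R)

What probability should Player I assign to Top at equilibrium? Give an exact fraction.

8/9

Row minima: Top → -1, Middle → -7, Bottom → -4; maximin = -1.
Column maxima: L → 0, R → 4; minimax = 0.
-1 ≠ 0, so there is no saddle point; optimal play is mixed.
Middle is strictly dominated by Bottom, so Player I never plays it.
On the remaining 2×2 (Top, Bottom vs L, R):
Let Player I play Top with probability p. Expected payoff against L: 0p + (-4)(1−p) = 4p − 4; against R: (-1)p + 4(1−p) = −5p + 4.
Setting these equal: 4p − 4 = −5p + 4 ⇒ 9p = 8 ⇒ p = 8/9, and the value is (4)·(8/9) − 4 = -4/9.
For Player II: with q = P(L), equating Top's and Bottom's payoffs gives q − 1 = −8q + 4 ⇒ q = 5/9.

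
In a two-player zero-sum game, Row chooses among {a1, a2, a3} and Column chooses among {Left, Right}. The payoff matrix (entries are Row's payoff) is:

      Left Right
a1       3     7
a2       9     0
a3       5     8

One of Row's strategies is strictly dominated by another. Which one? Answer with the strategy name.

a3 gives a strictly higher payoff than a1 against every column: 5 > 3, 8 > 7.
So a1 is strictly dominated and Row never plays it.

a1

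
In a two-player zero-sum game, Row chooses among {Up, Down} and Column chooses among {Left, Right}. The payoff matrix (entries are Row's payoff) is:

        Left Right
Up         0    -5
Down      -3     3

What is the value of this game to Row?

-15/11

Row minima: Up → -5, Down → -3; maximin = -3.
Column maxima: Left → 0, Right → 3; minimax = 0.
-3 ≠ 0, so there is no saddle point; optimal play is mixed.
Let Row play Up with probability p. Expected payoff against Left: 0p + (-3)(1−p) = 3p − 3; against Right: (-5)p + 3(1−p) = −8p + 3.
Setting these equal: 3p − 3 = −8p + 3 ⇒ 11p = 6 ⇒ p = 6/11, and the value is (3)·(6/11) − 3 = -15/11.
For Column: with q = P(Left), equating Up's and Down's payoffs gives 5q − 5 = −6q + 3 ⇒ q = 8/11.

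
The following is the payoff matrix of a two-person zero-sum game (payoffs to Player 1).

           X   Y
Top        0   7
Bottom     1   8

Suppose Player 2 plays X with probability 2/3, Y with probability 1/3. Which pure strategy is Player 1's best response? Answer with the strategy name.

Bottom

Expected payoff of Top: (2/3)·0 + (1/3)·7 = 7/3.
Expected payoff of Bottom: (2/3)·1 + (1/3)·8 = 10/3.
The largest is 10/3, so Player 1's best response is Bottom.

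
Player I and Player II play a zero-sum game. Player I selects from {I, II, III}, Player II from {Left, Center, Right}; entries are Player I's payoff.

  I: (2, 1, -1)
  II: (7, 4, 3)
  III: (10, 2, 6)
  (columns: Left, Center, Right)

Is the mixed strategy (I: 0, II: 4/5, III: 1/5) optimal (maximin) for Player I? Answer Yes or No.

Yes

Against Left this mix gives (4/5)·7 + (1/5)·10 = 38/5.
Against Center this mix gives (4/5)·4 + (1/5)·2 = 18/5.
Against Right this mix gives (4/5)·3 + (1/5)·6 = 18/5.
All of Player II's active replies (Center, Right) yield 18/5, and no column does worse for Player I. The mix makes Player II indifferent and guarantees 18/5, so it is optimal.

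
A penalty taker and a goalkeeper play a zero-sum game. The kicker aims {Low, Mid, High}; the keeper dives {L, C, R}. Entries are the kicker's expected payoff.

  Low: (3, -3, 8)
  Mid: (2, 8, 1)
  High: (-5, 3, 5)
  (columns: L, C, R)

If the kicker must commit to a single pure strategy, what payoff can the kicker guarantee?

Row minima: Low → -3, Mid → 1, High → -5.
The best of these is 1.

1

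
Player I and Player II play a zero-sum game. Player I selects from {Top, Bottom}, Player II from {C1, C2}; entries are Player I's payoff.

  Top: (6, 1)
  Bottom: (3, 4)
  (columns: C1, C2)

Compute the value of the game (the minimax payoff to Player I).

Row minima: Top → 1, Bottom → 3; maximin = 3.
Column maxima: C1 → 6, C2 → 4; minimax = 4.
3 ≠ 4, so there is no saddle point; optimal play is mixed.
Let Player I play Top with probability p. Expected payoff against C1: 6p + 3(1−p) = 3p + 3; against C2: 1p + 4(1−p) = −3p + 4.
Setting these equal: 3p + 3 = −3p + 4 ⇒ 6p = 1 ⇒ p = 1/6, and the value is (3)·(1/6) + 3 = 7/2.
For Player II: with q = P(C1), equating Top's and Bottom's payoffs gives 5q + 1 = −q + 4 ⇒ q = 1/2.

7/2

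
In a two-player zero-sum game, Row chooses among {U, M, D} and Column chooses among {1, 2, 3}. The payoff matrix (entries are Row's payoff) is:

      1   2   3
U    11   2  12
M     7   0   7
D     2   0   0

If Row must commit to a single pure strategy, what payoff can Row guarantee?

Row minima: U → 2, M → 0, D → 0.
The best of these is 2.

2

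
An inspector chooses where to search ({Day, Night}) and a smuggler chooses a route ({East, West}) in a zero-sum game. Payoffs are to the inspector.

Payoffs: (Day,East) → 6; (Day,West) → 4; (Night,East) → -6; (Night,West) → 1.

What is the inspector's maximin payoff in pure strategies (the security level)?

4

Row minima: Day → 4, Night → -6.
The best of these is 4.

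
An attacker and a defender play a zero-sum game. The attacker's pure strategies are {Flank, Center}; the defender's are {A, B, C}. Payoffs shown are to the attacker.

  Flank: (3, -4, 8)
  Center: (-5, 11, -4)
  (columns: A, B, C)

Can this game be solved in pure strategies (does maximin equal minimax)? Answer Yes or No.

Row minima: Flank → -4, Center → -5; maximin = -4.
Column maxima: A → 3, B → 11, C → 8; minimax = 3.
-4 ≠ 3, so no pure-strategy equilibrium exists.

No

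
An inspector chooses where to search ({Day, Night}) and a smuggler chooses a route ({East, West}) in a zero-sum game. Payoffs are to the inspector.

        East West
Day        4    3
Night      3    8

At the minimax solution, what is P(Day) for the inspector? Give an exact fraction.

Row minima: Day → 3, Night → 3; maximin = 3.
Column maxima: East → 4, West → 8; minimax = 4.
3 ≠ 4, so there is no saddle point; optimal play is mixed.
Let the inspector play Day with probability p. Expected payoff against East: 4p + 3(1−p) = p + 3; against West: 3p + 8(1−p) = −5p + 8.
Setting these equal: p + 3 = −5p + 8 ⇒ 6p = 5 ⇒ p = 5/6, and the value is (1)·(5/6) + 3 = 23/6.
For the smuggler: with q = P(East), equating Day's and Night's payoffs gives q + 3 = −5q + 8 ⇒ q = 5/6.

5/6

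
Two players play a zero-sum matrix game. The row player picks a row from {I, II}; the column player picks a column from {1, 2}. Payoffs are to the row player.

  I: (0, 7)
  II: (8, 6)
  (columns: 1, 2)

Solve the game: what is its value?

Row minima: I → 0, II → 6; maximin = 6.
Column maxima: 1 → 8, 2 → 7; minimax = 7.
6 ≠ 7, so there is no saddle point; optimal play is mixed.
Let the row player play I with probability p. Expected payoff against 1: 0p + 8(1−p) = −8p + 8; against 2: 7p + 6(1−p) = p + 6.
Setting these equal: −8p + 8 = p + 6 ⇒ −9p = -2 ⇒ p = 2/9, and the value is (-8)·(2/9) + 8 = 56/9.
For the column player: with q = P(1), equating I's and II's payoffs gives −7q + 7 = 2q + 6 ⇒ q = 1/9.

56/9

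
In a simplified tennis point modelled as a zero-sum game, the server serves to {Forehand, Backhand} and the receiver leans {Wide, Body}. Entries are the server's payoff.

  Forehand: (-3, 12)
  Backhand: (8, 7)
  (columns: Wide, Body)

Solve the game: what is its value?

117/16

Row minima: Forehand → -3, Backhand → 7; maximin = 7.
Column maxima: Wide → 8, Body → 12; minimax = 8.
7 ≠ 8, so there is no saddle point; optimal play is mixed.
Let the server play Forehand with probability p. Expected payoff against Wide: (-3)p + 8(1−p) = −11p + 8; against Body: 12p + 7(1−p) = 5p + 7.
Setting these equal: −11p + 8 = 5p + 7 ⇒ −16p = -1 ⇒ p = 1/16, and the value is (-11)·(1/16) + 8 = 117/16.
For the receiver: with q = P(Wide), equating Forehand's and Backhand's payoffs gives −15q + 12 = q + 7 ⇒ q = 5/16.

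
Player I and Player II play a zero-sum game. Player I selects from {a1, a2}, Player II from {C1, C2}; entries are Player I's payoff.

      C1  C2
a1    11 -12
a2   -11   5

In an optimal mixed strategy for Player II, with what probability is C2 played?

Row minima: a1 → -12, a2 → -11; maximin = -11.
Column maxima: C1 → 11, C2 → 5; minimax = 5.
-11 ≠ 5, so there is no saddle point; optimal play is mixed.
Let Player I play a1 with probability p. Expected payoff against C1: 11p + (-11)(1−p) = 22p − 11; against C2: (-12)p + 5(1−p) = −17p + 5.
Setting these equal: 22p − 11 = −17p + 5 ⇒ 39p = 16 ⇒ p = 16/39, and the value is (22)·(16/39) − 11 = -77/39.
For Player II: with q = P(C1), equating a1's and a2's payoffs gives 23q − 12 = −16q + 5 ⇒ q = 17/39.

22/39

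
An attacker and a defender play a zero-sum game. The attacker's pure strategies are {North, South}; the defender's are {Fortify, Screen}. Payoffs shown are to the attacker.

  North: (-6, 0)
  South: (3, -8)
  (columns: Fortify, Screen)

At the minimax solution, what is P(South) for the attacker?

6/17

Row minima: North → -6, South → -8; maximin = -6.
Column maxima: Fortify → 3, Screen → 0; minimax = 0.
-6 ≠ 0, so there is no saddle point; optimal play is mixed.
Let the attacker play North with probability p. Expected payoff against Fortify: (-6)p + 3(1−p) = −9p + 3; against Screen: 0p + (-8)(1−p) = 8p − 8.
Setting these equal: −9p + 3 = 8p − 8 ⇒ −17p = -11 ⇒ p = 11/17, and the value is (-9)·(11/17) + 3 = -48/17.
For the defender: with q = P(Fortify), equating North's and South's payoffs gives −6q = 11q − 8 ⇒ q = 8/17.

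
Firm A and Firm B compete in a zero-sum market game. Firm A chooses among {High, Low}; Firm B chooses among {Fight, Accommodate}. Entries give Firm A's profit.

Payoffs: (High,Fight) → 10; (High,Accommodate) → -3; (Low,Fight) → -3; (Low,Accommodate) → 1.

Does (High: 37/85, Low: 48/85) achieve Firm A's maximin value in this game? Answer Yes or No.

Against Fight this mix gives (37/85)·10 + (48/85)·(-3) = 226/85.
Against Accommodate this mix gives (37/85)·(-3) + (48/85)·1 = -63/85.
Firm B will play Accommodate, holding Firm A to -63/85. Shifting weight toward the row that does better against Accommodate would raise this floor (the equalizing mix achieves 1/17 against both Accommodate and Fight), so the proposed strategy is not optimal.

No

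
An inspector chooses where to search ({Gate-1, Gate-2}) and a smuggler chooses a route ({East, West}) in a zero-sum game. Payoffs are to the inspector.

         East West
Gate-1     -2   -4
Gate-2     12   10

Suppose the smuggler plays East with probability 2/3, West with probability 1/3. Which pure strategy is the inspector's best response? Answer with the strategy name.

Expected payoff of Gate-1: (2/3)·(-2) + (1/3)·(-4) = -8/3.
Expected payoff of Gate-2: (2/3)·12 + (1/3)·10 = 34/3.
The largest is 34/3, so the inspector's best response is Gate-2.

Gate-2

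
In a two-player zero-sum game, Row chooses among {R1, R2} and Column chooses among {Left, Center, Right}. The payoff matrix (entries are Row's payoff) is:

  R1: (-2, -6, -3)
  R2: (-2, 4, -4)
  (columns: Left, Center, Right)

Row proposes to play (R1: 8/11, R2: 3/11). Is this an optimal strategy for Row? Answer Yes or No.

Against Left this mix gives (8/11)·(-2) + (3/11)·(-2) = -2.
Against Center this mix gives (8/11)·(-6) + (3/11)·4 = -36/11.
Against Right this mix gives (8/11)·(-3) + (3/11)·(-4) = -36/11.
All of Column's active replies (Center, Right) yield -36/11, and no column does worse for Row. The mix makes Column indifferent and guarantees -36/11, so it is optimal.

Yes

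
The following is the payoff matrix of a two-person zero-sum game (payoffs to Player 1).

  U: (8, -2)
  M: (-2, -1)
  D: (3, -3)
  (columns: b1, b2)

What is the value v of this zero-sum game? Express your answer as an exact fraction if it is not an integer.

Row minima: U → -2, M → -2, D → -3; maximin = -2.
Column maxima: b1 → 8, b2 → -1; minimax = -1.
-2 ≠ -1, so there is no saddle point; optimal play is mixed.
D is strictly dominated by U, so Player 1 never plays it.
On the remaining 2×2 (U, M vs b1, b2):
Let Player 1 play U with probability p. Expected payoff against b1: 8p + (-2)(1−p) = 10p − 2; against b2: (-2)p + (-1)(1−p) = −p − 1.
Setting these equal: 10p − 2 = −p − 1 ⇒ 11p = 1 ⇒ p = 1/11, and the value is (10)·(1/11) − 2 = -12/11.
For Player 2: with q = P(b1), equating U's and M's payoffs gives 10q − 2 = −q − 1 ⇒ q = 1/11.

-12/11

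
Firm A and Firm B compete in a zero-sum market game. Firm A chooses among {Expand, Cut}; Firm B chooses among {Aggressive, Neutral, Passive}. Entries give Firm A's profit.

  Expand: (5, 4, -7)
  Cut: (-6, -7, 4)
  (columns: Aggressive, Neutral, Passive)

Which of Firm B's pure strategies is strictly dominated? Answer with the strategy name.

Aggressive

Neutral holds Firm A's payoff strictly below Aggressive in every row: 4 < 5, -7 < -6.
So Aggressive is strictly dominated for Firm B.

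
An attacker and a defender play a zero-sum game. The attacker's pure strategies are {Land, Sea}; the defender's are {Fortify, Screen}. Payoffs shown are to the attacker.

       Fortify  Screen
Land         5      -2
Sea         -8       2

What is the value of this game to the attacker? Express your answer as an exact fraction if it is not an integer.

-6/17

Row minima: Land → -2, Sea → -8; maximin = -2.
Column maxima: Fortify → 5, Screen → 2; minimax = 2.
-2 ≠ 2, so there is no saddle point; optimal play is mixed.
Let the attacker play Land with probability p. Expected payoff against Fortify: 5p + (-8)(1−p) = 13p − 8; against Screen: (-2)p + 2(1−p) = −4p + 2.
Setting these equal: 13p − 8 = −4p + 2 ⇒ 17p = 10 ⇒ p = 10/17, and the value is (13)·(10/17) − 8 = -6/17.
For the defender: with q = P(Fortify), equating Land's and Sea's payoffs gives 7q − 2 = −10q + 2 ⇒ q = 4/17.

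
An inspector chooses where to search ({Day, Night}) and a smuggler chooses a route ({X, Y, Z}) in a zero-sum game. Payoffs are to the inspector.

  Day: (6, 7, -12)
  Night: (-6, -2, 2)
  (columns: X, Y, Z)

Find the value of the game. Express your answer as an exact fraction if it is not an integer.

Row minima: Day → -12, Night → -6; maximin = -6.
Column maxima: X → 6, Y → 7, Z → 2; minimax = 2.
-6 ≠ 2, so there is no saddle point; optimal play is mixed.
Y is strictly dominated by X (it gives the inspector strictly more in every row), so the smuggler never plays it.
On the remaining 2×2 (Day, Night vs X, Z):
Let the inspector play Day with probability p. Expected payoff against X: 6p + (-6)(1−p) = 12p − 6; against Z: (-12)p + 2(1−p) = −14p + 2.
Setting these equal: 12p − 6 = −14p + 2 ⇒ 26p = 8 ⇒ p = 4/13, and the value is (12)·(4/13) − 6 = -30/13.
For the smuggler: with q = P(X), equating Day's and Night's payoffs gives 18q − 12 = −8q + 2 ⇒ q = 7/13.

-30/13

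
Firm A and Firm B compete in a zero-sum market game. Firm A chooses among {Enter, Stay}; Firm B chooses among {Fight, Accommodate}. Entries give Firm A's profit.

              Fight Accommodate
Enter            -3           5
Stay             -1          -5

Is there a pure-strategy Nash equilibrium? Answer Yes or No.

No

Row minima: Enter → -3, Stay → -5; maximin = -3.
Column maxima: Fight → -1, Accommodate → 5; minimax = -1.
-3 ≠ -1, so no pure-strategy equilibrium exists.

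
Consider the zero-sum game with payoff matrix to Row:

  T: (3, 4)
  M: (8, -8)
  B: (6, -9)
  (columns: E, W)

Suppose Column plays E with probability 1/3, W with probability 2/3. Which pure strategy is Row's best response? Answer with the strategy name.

Expected payoff of T: (1/3)·3 + (2/3)·4 = 11/3.
Expected payoff of M: (1/3)·8 + (2/3)·(-8) = -8/3.
Expected payoff of B: (1/3)·6 + (2/3)·(-9) = -4.
The largest is 11/3, so Row's best response is T.

T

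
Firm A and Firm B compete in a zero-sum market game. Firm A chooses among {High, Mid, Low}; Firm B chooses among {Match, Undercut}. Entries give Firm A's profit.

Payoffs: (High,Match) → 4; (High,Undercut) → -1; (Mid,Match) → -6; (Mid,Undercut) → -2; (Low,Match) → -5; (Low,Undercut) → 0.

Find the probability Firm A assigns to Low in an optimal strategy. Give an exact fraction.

1/2

Row minima: High → -1, Mid → -6, Low → -5; maximin = -1.
Column maxima: Match → 4, Undercut → 0; minimax = 0.
-1 ≠ 0, so there is no saddle point; optimal play is mixed.
Mid is strictly dominated by High, so Firm A never plays it.
On the remaining 2×2 (High, Low vs Match, Undercut):
Let Firm A play High with probability p. Expected payoff against Match: 4p + (-5)(1−p) = 9p − 5; against Undercut: (-1)p + 0(1−p) = −p.
Setting these equal: 9p − 5 = −p ⇒ 10p = 5 ⇒ p = 1/2, and the value is (9)·(1/2) − 5 = -1/2.
For Firm B: with q = P(Match), equating High's and Low's payoffs gives 5q − 1 = −5q ⇒ q = 1/10.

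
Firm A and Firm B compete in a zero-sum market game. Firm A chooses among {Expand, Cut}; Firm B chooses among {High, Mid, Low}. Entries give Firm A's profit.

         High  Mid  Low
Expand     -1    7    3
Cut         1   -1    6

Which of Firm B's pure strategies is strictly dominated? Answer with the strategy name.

High holds Firm A's payoff strictly below Low in every row: -1 < 3, 1 < 6.
So Low is strictly dominated for Firm B.

Low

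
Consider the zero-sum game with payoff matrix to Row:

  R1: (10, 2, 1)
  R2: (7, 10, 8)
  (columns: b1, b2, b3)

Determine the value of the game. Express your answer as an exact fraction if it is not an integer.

73/10

Row minima: R1 → 1, R2 → 7; maximin = 7.
Column maxima: b1 → 10, b2 → 10, b3 → 8; minimax = 8.
7 ≠ 8, so there is no saddle point; optimal play is mixed.
b2 is strictly dominated by b3 (it gives Row strictly more in every row), so Column never plays it.
On the remaining 2×2 (R1, R2 vs b1, b3):
Let Row play R1 with probability p. Expected payoff against b1: 10p + 7(1−p) = 3p + 7; against b3: 1p + 8(1−p) = −7p + 8.
Setting these equal: 3p + 7 = −7p + 8 ⇒ 10p = 1 ⇒ p = 1/10, and the value is (3)·(1/10) + 7 = 73/10.
For Column: with q = P(b1), equating R1's and R2's payoffs gives 9q + 1 = −q + 8 ⇒ q = 7/10.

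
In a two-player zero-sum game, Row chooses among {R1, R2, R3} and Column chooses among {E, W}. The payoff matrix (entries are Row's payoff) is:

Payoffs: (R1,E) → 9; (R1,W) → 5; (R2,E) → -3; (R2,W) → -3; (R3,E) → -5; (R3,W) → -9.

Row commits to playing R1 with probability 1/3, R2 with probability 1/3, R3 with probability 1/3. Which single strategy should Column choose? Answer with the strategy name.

If Column plays E, Row's expected payoff is (1/3)·9 + (1/3)·(-3) + (1/3)·(-5) = 1/3.
If Column plays W, Row's expected payoff is (1/3)·5 + (1/3)·(-3) + (1/3)·(-9) = -7/3.
Column minimizes Row's payoff; the smallest is -7/3, so the best response is W.

W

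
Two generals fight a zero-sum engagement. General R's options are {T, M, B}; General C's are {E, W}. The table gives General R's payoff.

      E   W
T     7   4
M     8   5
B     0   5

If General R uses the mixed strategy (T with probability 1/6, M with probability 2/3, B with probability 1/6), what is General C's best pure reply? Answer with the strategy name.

If General C plays E, General R's expected payoff is (1/6)·7 + (2/3)·8 + (1/6)·0 = 13/2.
If General C plays W, General R's expected payoff is (1/6)·4 + (2/3)·5 + (1/6)·5 = 29/6.
General C minimizes General R's payoff; the smallest is 29/6, so the best response is W.

W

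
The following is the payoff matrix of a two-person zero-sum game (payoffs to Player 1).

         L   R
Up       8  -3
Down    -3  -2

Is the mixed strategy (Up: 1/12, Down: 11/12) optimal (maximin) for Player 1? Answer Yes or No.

Against L this mix gives (1/12)·8 + (11/12)·(-3) = -25/12.
Against R this mix gives (1/12)·(-3) + (11/12)·(-2) = -25/12.
All of Player 2's active replies (L, R) yield -25/12, and no column does worse for Player 1. The mix makes Player 2 indifferent and guarantees -25/12, so it is optimal.

Yes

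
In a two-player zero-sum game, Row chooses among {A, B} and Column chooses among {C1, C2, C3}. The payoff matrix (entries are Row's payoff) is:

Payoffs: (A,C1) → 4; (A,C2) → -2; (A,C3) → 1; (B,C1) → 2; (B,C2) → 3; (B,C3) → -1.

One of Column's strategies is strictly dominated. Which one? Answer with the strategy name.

C1

C3 holds Row's payoff strictly below C1 in every row: 1 < 4, -1 < 2.
So C1 is strictly dominated for Column.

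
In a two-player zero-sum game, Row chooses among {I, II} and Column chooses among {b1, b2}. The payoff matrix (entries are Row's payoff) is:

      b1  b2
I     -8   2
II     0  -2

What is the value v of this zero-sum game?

-4/3

Row minima: I → -8, II → -2; maximin = -2.
Column maxima: b1 → 0, b2 → 2; minimax = 0.
-2 ≠ 0, so there is no saddle point; optimal play is mixed.
Let Row play I with probability p. Expected payoff against b1: (-8)p + 0(1−p) = −8p; against b2: 2p + (-2)(1−p) = 4p − 2.
Setting these equal: −8p = 4p − 2 ⇒ −12p = -2 ⇒ p = 1/6, and the value is (-8)·(1/6) = -4/3.
For Column: with q = P(b1), equating I's and II's payoffs gives −10q + 2 = 2q − 2 ⇒ q = 1/3.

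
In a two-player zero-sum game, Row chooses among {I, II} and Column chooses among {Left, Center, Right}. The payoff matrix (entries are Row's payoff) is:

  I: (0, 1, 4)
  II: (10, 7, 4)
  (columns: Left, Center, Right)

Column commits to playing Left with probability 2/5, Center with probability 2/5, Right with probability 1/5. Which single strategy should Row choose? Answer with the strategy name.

II

Expected payoff of I: (2/5)·0 + (2/5)·1 + (1/5)·4 = 6/5.
Expected payoff of II: (2/5)·10 + (2/5)·7 + (1/5)·4 = 38/5.
The largest is 38/5, so Row's best response is II.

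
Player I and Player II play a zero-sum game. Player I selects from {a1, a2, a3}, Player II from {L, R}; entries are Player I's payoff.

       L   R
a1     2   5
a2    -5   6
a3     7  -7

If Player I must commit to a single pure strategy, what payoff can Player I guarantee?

Row minima: a1 → 2, a2 → -5, a3 → -7.
The best of these is 2.

2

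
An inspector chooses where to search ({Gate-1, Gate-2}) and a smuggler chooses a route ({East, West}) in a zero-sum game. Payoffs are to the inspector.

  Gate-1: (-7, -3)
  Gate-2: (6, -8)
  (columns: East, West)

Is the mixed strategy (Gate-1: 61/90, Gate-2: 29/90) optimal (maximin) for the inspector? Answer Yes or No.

Against East this mix gives (61/90)·(-7) + (29/90)·6 = -253/90.
Against West this mix gives (61/90)·(-3) + (29/90)·(-8) = -83/18.
The smuggler will play West, holding the inspector to -83/18. Shifting weight toward the row that does better against West would raise this floor (the equalizing mix achieves -37/9 against both West and East), so the proposed strategy is not optimal.

No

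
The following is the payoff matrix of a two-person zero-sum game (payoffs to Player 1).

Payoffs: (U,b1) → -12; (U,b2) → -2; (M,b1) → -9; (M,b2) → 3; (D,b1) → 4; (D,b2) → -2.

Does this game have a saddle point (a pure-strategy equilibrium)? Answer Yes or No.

Row minima: U → -12, M → -9, D → -2; maximin = -2.
Column maxima: b1 → 4, b2 → 3; minimax = 3.
-2 ≠ 3, so no pure-strategy equilibrium exists.

No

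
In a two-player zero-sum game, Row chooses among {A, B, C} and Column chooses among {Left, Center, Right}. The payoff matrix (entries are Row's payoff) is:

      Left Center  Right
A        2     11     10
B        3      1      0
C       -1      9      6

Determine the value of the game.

Row minima: A → 2, B → 0, C → -1; maximin = 2.
Column maxima: Left → 3, Center → 11, Right → 10; minimax = 3.
2 ≠ 3, so there is no saddle point; optimal play is mixed.
C is strictly dominated by A, so Row never plays it.
Center is strictly dominated by Right (it gives Row strictly more in every row), so Column never plays it.
On the remaining 2×2 (A, B vs Left, Right):
Let Row play A with probability p. Expected payoff against Left: 2p + 3(1−p) = −p + 3; against Right: 10p + 0(1−p) = 10p.
Setting these equal: −p + 3 = 10p ⇒ −11p = -3 ⇒ p = 3/11, and the value is (-1)·(3/11) + 3 = 30/11.
For Column: with q = P(Left), equating A's and B's payoffs gives −8q + 10 = 3q ⇒ q = 10/11.

30/11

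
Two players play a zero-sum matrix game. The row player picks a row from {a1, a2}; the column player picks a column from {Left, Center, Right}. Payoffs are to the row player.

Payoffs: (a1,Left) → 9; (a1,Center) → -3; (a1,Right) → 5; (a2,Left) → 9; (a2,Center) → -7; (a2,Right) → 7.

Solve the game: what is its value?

-3

Row minima: a1 → -3, a2 → -7; maximin = -3.
Column maxima: Left → 9, Center → -3, Right → 7; minimax = -3.
Since maximin = minimax = -3, there is a saddle point and the value is -3.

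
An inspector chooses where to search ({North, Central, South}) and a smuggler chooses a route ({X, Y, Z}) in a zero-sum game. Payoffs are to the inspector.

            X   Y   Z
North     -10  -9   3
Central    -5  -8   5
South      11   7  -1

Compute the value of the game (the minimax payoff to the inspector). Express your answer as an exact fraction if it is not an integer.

9/7

Row minima: North → -10, Central → -8, South → -1; maximin = -1.
Column maxima: X → 11, Y → 7, Z → 5; minimax = 5.
-1 ≠ 5, so there is no saddle point; optimal play is mixed.
North is strictly dominated by Central, so the inspector never plays it.
With North eliminated, X is strictly dominated by Y (it gives the inspector strictly more in every remaining row), so the smuggler never plays it.
On the remaining 2×2 (Central, South vs Y, Z):
Let the inspector play Central with probability p. Expected payoff against Y: (-8)p + 7(1−p) = −15p + 7; against Z: 5p + (-1)(1−p) = 6p − 1.
Setting these equal: −15p + 7 = 6p − 1 ⇒ −21p = -8 ⇒ p = 8/21, and the value is (-15)·(8/21) + 7 = 9/7.
For the smuggler: with q = P(Y), equating Central's and South's payoffs gives −13q + 5 = 8q − 1 ⇒ q = 2/7.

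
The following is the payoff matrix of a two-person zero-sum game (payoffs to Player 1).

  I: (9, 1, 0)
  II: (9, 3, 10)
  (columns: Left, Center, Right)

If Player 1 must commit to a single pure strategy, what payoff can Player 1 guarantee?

3

Row minima: I → 0, II → 3.
The best of these is 3.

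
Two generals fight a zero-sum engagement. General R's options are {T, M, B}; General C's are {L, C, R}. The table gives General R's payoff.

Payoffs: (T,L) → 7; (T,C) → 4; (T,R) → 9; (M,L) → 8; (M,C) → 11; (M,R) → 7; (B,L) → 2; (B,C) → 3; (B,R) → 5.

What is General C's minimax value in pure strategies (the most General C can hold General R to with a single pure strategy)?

8

Column maxima: L → 8, C → 11, R → 9.
The smallest of these is 8.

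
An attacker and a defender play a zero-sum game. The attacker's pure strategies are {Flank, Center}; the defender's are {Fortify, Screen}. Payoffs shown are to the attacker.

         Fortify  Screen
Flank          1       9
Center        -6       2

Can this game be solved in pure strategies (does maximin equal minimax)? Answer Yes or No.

Row minima: Flank → 1, Center → -6; maximin = 1.
Column maxima: Fortify → 1, Screen → 9; minimax = 1.
maximin = minimax = 1, so a saddle point exists.

Yes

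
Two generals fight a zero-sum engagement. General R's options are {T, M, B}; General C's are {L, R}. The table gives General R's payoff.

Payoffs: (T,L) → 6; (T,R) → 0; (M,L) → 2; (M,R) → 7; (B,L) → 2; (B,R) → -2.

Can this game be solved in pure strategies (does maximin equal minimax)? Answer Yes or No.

No

Row minima: T → 0, M → 2, B → -2; maximin = 2.
Column maxima: L → 6, R → 7; minimax = 6.
2 ≠ 6, so no pure-strategy equilibrium exists.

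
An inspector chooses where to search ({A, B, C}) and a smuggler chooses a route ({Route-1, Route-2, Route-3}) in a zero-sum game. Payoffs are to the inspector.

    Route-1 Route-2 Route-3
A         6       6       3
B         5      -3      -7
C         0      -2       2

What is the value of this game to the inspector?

3

Row minima: A → 3, B → -7, C → -2; maximin = 3.
Column maxima: Route-1 → 6, Route-2 → 6, Route-3 → 3; minimax = 3.
Since maximin = minimax = 3, there is a saddle point and the value is 3.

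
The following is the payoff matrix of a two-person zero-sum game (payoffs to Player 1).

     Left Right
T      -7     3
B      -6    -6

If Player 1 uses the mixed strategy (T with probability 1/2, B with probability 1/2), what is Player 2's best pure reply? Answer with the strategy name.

Left

If Player 2 plays Left, Player 1's expected payoff is (1/2)·(-7) + (1/2)·(-6) = -13/2.
If Player 2 plays Right, Player 1's expected payoff is (1/2)·3 + (1/2)·(-6) = -3/2.
Player 2 minimizes Player 1's payoff; the smallest is -13/2, so the best response is Left.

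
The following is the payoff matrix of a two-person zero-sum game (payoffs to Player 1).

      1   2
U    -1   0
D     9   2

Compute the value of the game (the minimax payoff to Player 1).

2

Row minima: U → -1, D → 2; maximin = 2.
Column maxima: 1 → 9, 2 → 2; minimax = 2.
Since maximin = minimax = 2, there is a saddle point and the value is 2.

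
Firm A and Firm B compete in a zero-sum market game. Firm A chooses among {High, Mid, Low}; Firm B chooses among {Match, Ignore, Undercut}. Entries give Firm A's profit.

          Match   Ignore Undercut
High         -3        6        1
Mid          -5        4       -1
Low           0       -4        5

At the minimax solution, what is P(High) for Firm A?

Row minima: High → -3, Mid → -5, Low → -4; maximin = -3.
Column maxima: Match → 0, Ignore → 6, Undercut → 5; minimax = 0.
-3 ≠ 0, so there is no saddle point; optimal play is mixed.
Mid is strictly dominated by High, so Firm A never plays it.
Undercut is strictly dominated by Match (it gives Firm A strictly more in every row), so Firm B never plays it.
On the remaining 2×2 (High, Low vs Match, Ignore):
Let Firm A play High with probability p. Expected payoff against Match: (-3)p + 0(1−p) = −3p; against Ignore: 6p + (-4)(1−p) = 10p − 4.
Setting these equal: −3p = 10p − 4 ⇒ −13p = -4 ⇒ p = 4/13, and the value is (-3)·(4/13) = -12/13.
For Firm B: with q = P(Match), equating High's and Low's payoffs gives −9q + 6 = 4q − 4 ⇒ q = 10/13.

4/13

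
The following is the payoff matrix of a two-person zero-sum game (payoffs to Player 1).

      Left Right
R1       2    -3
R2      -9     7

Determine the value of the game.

-13/21

Row minima: R1 → -3, R2 → -9; maximin = -3.
Column maxima: Left → 2, Right → 7; minimax = 2.
-3 ≠ 2, so there is no saddle point; optimal play is mixed.
Let Player 1 play R1 with probability p. Expected payoff against Left: 2p + (-9)(1−p) = 11p − 9; against Right: (-3)p + 7(1−p) = −10p + 7.
Setting these equal: 11p − 9 = −10p + 7 ⇒ 21p = 16 ⇒ p = 16/21, and the value is (11)·(16/21) − 9 = -13/21.
For Player 2: with q = P(Left), equating R1's and R2's payoffs gives 5q − 3 = −16q + 7 ⇒ q = 10/21.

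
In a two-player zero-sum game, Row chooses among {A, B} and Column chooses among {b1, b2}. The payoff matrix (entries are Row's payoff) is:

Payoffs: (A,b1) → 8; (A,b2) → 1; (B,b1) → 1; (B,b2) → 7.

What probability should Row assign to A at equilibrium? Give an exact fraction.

6/13

Row minima: A → 1, B → 1; maximin = 1.
Column maxima: b1 → 8, b2 → 7; minimax = 7.
1 ≠ 7, so there is no saddle point; optimal play is mixed.
Let Row play A with probability p. Expected payoff against b1: 8p + 1(1−p) = 7p + 1; against b2: 1p + 7(1−p) = −6p + 7.
Setting these equal: 7p + 1 = −6p + 7 ⇒ 13p = 6 ⇒ p = 6/13, and the value is (7)·(6/13) + 1 = 55/13.
For Column: with q = P(b1), equating A's and B's payoffs gives 7q + 1 = −6q + 7 ⇒ q = 6/13.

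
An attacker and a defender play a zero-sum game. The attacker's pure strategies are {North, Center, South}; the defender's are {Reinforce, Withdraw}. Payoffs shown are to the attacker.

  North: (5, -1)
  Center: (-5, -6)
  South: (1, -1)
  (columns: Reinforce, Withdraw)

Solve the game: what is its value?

Row minima: North → -1, Center → -6, South → -1; maximin = -1.
Column maxima: Reinforce → 5, Withdraw → -1; minimax = -1.
Since maximin = minimax = -1, there is a saddle point and the value is -1.

-1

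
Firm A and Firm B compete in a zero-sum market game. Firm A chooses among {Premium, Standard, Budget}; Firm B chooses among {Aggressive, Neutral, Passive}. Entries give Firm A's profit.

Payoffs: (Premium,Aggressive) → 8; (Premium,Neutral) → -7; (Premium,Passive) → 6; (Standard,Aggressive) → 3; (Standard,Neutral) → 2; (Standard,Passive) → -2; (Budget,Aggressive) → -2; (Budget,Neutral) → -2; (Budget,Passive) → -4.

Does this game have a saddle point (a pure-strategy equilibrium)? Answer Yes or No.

No

Row minima: Premium → -7, Standard → -2, Budget → -4; maximin = -2.
Column maxima: Aggressive → 8, Neutral → 2, Passive → 6; minimax = 2.
-2 ≠ 2, so no pure-strategy equilibrium exists.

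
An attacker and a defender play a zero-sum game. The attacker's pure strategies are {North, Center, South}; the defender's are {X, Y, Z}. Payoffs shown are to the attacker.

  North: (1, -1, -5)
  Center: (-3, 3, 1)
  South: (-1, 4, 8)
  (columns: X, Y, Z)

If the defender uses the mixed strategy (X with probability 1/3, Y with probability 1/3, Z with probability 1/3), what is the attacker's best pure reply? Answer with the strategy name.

South

Expected payoff of North: (1/3)·1 + (1/3)·(-1) + (1/3)·(-5) = -5/3.
Expected payoff of Center: (1/3)·(-3) + (1/3)·3 + (1/3)·1 = 1/3.
Expected payoff of South: (1/3)·(-1) + (1/3)·4 + (1/3)·8 = 11/3.
The largest is 11/3, so the attacker's best response is South.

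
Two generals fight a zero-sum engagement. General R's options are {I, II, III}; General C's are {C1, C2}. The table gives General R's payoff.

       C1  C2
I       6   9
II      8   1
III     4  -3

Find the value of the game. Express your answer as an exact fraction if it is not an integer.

33/5

Row minima: I → 6, II → 1, III → -3; maximin = 6.
Column maxima: C1 → 8, C2 → 9; minimax = 8.
6 ≠ 8, so there is no saddle point; optimal play is mixed.
III is strictly dominated by I, so General R never plays it.
On the remaining 2×2 (I, II vs C1, C2):
Let General R play I with probability p. Expected payoff against C1: 6p + 8(1−p) = −2p + 8; against C2: 9p + 1(1−p) = 8p + 1.
Setting these equal: −2p + 8 = 8p + 1 ⇒ −10p = -7 ⇒ p = 7/10, and the value is (-2)·(7/10) + 8 = 33/5.
For General C: with q = P(C1), equating I's and II's payoffs gives −3q + 9 = 7q + 1 ⇒ q = 4/5.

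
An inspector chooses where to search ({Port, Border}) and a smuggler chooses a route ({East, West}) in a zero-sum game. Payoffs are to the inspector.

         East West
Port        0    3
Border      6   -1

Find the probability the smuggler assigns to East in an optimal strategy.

2/5

Row minima: Port → 0, Border → -1; maximin = 0.
Column maxima: East → 6, West → 3; minimax = 3.
0 ≠ 3, so there is no saddle point; optimal play is mixed.
Let the inspector play Port with probability p. Expected payoff against East: 0p + 6(1−p) = −6p + 6; against West: 3p + (-1)(1−p) = 4p − 1.
Setting these equal: −6p + 6 = 4p − 1 ⇒ −10p = -7 ⇒ p = 7/10, and the value is (-6)·(7/10) + 6 = 9/5.
For the smuggler: with q = P(East), equating Port's and Border's payoffs gives −3q + 3 = 7q − 1 ⇒ q = 2/5.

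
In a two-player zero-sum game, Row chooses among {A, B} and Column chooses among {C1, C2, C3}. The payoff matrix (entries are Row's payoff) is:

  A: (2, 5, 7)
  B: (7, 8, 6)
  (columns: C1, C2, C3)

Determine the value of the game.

37/6

Row minima: A → 2, B → 6; maximin = 6.
Column maxima: C1 → 7, C2 → 8, C3 → 7; minimax = 7.
6 ≠ 7, so there is no saddle point; optimal play is mixed.
C2 is strictly dominated by C1 (it gives Row strictly more in every row), so Column never plays it.
On the remaining 2×2 (A, B vs C1, C3):
Let Row play A with probability p. Expected payoff against C1: 2p + 7(1−p) = −5p + 7; against C3: 7p + 6(1−p) = p + 6.
Setting these equal: −5p + 7 = p + 6 ⇒ −6p = -1 ⇒ p = 1/6, and the value is (-5)·(1/6) + 7 = 37/6.
For Column: with q = P(C1), equating A's and B's payoffs gives −5q + 7 = q + 6 ⇒ q = 1/6.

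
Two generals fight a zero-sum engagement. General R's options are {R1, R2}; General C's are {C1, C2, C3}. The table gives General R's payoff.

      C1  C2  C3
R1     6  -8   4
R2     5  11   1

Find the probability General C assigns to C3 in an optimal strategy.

Row minima: R1 → -8, R2 → 1; maximin = 1.
Column maxima: C1 → 6, C2 → 11, C3 → 4; minimax = 4.
1 ≠ 4, so there is no saddle point; optimal play is mixed.
C1 is strictly dominated by C3 (it gives General R strictly more in every row), so General C never plays it.
On the remaining 2×2 (R1, R2 vs C2, C3):
Let General R play R1 with probability p. Expected payoff against C2: (-8)p + 11(1−p) = −19p + 11; against C3: 4p + 1(1−p) = 3p + 1.
Setting these equal: −19p + 11 = 3p + 1 ⇒ −22p = -10 ⇒ p = 5/11, and the value is (-19)·(5/11) + 11 = 26/11.
For General C: with q = P(C2), equating R1's and R2's payoffs gives −12q + 4 = 10q + 1 ⇒ q = 3/22.

19/22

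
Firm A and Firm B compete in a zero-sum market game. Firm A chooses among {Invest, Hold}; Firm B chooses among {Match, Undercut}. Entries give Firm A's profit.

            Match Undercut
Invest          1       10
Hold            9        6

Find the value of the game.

7

Row minima: Invest → 1, Hold → 6; maximin = 6.
Column maxima: Match → 9, Undercut → 10; minimax = 9.
6 ≠ 9, so there is no saddle point; optimal play is mixed.
Let Firm A play Invest with probability p. Expected payoff against Match: 1p + 9(1−p) = −8p + 9; against Undercut: 10p + 6(1−p) = 4p + 6.
Setting these equal: −8p + 9 = 4p + 6 ⇒ −12p = -3 ⇒ p = 1/4, and the value is (-8)·(1/4) + 9 = 7.
For Firm B: with q = P(Match), equating Invest's and Hold's payoffs gives −9q + 10 = 3q + 6 ⇒ q = 1/3.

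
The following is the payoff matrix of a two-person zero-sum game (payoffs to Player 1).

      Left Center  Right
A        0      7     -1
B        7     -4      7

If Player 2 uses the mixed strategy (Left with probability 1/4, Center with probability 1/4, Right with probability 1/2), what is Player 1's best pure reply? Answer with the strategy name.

Expected payoff of A: (1/4)·0 + (1/4)·7 + (1/2)·(-1) = 5/4.
Expected payoff of B: (1/4)·7 + (1/4)·(-4) + (1/2)·7 = 17/4.
The largest is 17/4, so Player 1's best response is B.

B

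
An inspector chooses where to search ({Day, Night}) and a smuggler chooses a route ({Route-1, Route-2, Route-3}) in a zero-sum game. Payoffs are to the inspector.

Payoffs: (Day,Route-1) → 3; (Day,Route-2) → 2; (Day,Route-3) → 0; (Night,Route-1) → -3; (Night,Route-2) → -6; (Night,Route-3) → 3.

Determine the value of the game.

6/11

Row minima: Day → 0, Night → -6; maximin = 0.
Column maxima: Route-1 → 3, Route-2 → 2, Route-3 → 3; minimax = 2.
0 ≠ 2, so there is no saddle point; optimal play is mixed.
Route-1 is strictly dominated by Route-2 (it gives the inspector strictly more in every row), so the smuggler never plays it.
On the remaining 2×2 (Day, Night vs Route-2, Route-3):
Let the inspector play Day with probability p. Expected payoff against Route-2: 2p + (-6)(1−p) = 8p − 6; against Route-3: 0p + 3(1−p) = −3p + 3.
Setting these equal: 8p − 6 = −3p + 3 ⇒ 11p = 9 ⇒ p = 9/11, and the value is (8)·(9/11) − 6 = 6/11.
For the smuggler: with q = P(Route-2), equating Day's and Night's payoffs gives 2q = −9q + 3 ⇒ q = 3/11.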